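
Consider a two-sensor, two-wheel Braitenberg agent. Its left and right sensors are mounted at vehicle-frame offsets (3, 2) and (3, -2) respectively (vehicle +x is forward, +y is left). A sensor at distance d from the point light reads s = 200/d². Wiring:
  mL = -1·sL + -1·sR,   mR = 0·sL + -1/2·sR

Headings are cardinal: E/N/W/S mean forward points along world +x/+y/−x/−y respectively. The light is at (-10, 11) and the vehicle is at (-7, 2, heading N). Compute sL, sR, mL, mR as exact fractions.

left sensor world pos  = (-9, 5); dL² = 37
right sensor world pos = (-5, 5); dR² = 61
sL = 200/37 = 200/37
sR = 200/61 = 200/61
mL = -1·sL + -1·sR = -19600/2257
mR = 0·sL + -1/2·sR = -100/61

200/37 200/61 -19600/2257 -100/61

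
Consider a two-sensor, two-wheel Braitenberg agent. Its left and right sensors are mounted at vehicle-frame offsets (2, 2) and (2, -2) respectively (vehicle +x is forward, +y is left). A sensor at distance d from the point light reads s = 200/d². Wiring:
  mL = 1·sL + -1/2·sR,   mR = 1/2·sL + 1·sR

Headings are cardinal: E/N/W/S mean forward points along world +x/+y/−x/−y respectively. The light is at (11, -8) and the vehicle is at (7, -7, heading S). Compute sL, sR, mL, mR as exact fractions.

left sensor world pos  = (9, -9); dL² = 5
right sensor world pos = (5, -9); dR² = 37
sL = 200/5 = 40
sR = 200/37 = 200/37
mL = 1·sL + -1/2·sR = 1380/37
mR = 1/2·sL + 1·sR = 940/37

40 200/37 1380/37 940/37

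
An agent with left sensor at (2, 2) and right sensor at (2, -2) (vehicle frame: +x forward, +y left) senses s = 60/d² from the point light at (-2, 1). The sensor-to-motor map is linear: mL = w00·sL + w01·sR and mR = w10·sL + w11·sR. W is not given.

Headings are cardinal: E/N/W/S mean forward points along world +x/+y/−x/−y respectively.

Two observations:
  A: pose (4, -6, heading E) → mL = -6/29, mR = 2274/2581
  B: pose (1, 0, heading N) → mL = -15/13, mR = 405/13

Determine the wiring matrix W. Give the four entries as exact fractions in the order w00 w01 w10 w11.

0 -1/2 1 1/2

obs A: pose=(4,-6,E) → sL=60/89, sR=12/29, mL=-6/29, mR=2274/2581
obs B: pose=(1,0,N) → sL=30, sR=30/13, mL=-15/13, mR=405/13
sensor matrix S = [[60/89, 12/29], [30, 30/13]]; det S = -364320/33553
solve [mL_A; mL_B] = S·[w00; w01] and [mR_A; mR_B] = S·[w10; w11]:
  w00 = 0, w01 = -1/2, w10 = 1, w11 = 1/2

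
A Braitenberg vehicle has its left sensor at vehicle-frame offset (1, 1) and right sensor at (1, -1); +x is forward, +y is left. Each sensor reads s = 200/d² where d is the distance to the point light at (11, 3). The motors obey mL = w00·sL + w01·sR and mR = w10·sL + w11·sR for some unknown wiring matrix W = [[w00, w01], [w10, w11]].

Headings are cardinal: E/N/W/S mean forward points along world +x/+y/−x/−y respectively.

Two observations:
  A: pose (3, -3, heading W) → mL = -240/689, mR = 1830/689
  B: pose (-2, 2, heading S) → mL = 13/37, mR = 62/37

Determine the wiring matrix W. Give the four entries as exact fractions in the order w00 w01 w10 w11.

1 -1 1/2 1

obs A: pose=(3,-3,W) → sL=20/13, sR=100/53, mL=-240/689, mR=1830/689
obs B: pose=(-2,2,S) → sL=50/37, sR=1, mL=13/37, mR=62/37
sensor matrix S = [[20/13, 100/53], [50/37, 1]]; det S = -25780/25493
solve [mL_A; mL_B] = S·[w00; w01] and [mR_A; mR_B] = S·[w10; w11]:
  w00 = 1, w01 = -1, w10 = 1/2, w11 = 1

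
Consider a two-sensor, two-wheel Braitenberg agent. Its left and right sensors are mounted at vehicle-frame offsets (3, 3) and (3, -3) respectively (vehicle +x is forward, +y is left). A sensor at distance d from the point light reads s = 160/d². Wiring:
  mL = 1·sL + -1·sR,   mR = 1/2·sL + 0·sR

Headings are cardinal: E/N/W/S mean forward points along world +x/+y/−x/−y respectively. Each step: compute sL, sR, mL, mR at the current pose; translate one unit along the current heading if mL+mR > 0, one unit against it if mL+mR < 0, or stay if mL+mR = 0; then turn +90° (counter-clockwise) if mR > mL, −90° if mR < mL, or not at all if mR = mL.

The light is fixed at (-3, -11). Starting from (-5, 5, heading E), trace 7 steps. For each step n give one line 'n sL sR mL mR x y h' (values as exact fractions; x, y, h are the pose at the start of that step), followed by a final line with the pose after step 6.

0 80/181 16/17 -1536/3077 40/181 -5 5 E
1 160/397 160/361 -5760/143317 80/397 -6 5 N
2 20/29 40/109 1020/3161 10/29 -6 6 W
3 160/197 32/49 1536/9653 80/197 -7 6 S
4 80/181 16/17 -1536/3077 40/181 -7 5 E
5 32/85 32/73 -384/6205 16/85 -8 5 N
6 8/13 10/29 102/377 4/13 -8 6 W
final -9 6 S

n=0: pose=(-5,5,E); sL=80/181, sR=16/17; mL=-1536/3077, mR=40/181; mL+mR=-856/3077 → advance -1; mR−mL=2216/3077 → turn +1·90°
n=1: pose=(-6,5,N); sL=160/397, sR=160/361; mL=-5760/143317, mR=80/397; mL+mR=23120/143317 → advance +1; mR−mL=34640/143317 → turn +1·90°
n=2: pose=(-6,6,W); sL=20/29, sR=40/109; mL=1020/3161, mR=10/29; mL+mR=2110/3161 → advance +1; mR−mL=70/3161 → turn +1·90°
n=3: pose=(-7,6,S); sL=160/197, sR=32/49; mL=1536/9653, mR=80/197; mL+mR=5456/9653 → advance +1; mR−mL=2384/9653 → turn +1·90°
n=4: pose=(-7,5,E); sL=80/181, sR=16/17; mL=-1536/3077, mR=40/181; mL+mR=-856/3077 → advance -1; mR−mL=2216/3077 → turn +1·90°
n=5: pose=(-8,5,N); sL=32/85, sR=32/73; mL=-384/6205, mR=16/85; mL+mR=784/6205 → advance +1; mR−mL=1552/6205 → turn +1·90°
n=6: pose=(-8,6,W); sL=8/13, sR=10/29; mL=102/377, mR=4/13; mL+mR=218/377 → advance +1; mR−mL=14/377 → turn +1·90°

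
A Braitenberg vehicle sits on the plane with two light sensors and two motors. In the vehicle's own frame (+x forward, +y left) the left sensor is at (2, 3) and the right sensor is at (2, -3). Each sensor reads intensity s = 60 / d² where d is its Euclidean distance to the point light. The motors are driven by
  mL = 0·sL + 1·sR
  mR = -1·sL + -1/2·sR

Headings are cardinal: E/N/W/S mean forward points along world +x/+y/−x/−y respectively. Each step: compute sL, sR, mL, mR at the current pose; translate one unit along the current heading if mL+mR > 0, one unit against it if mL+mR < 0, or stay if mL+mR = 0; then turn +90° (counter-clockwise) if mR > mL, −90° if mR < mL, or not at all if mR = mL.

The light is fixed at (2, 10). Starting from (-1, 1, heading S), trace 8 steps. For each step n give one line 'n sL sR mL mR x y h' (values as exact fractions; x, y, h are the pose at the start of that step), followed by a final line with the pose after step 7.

0 60/121 60/157 60/157 -13050/18997 -1 1 S
1 30/73 6/5 6/5 -369/365 -1 2 W
2 12/17 60/37 60/37 -954/629 -2 2 N
3 3 15/26 15/26 -171/52 -2 3 E
4 12/17 12/29 12/29 -450/493 -3 3 S
5 6/13 30/29 30/29 -369/377 -3 4 W
6 60/97 12/5 12/5 -882/485 -4 4 N
7 3 3/4 3/4 -27/8 -4 5 E
final -5 5 S

n=0: pose=(-1,1,S); sL=60/121, sR=60/157; mL=60/157, mR=-13050/18997; mL+mR=-5790/18997 → advance -1; mR−mL=-20310/18997 → turn -1·90°
n=1: pose=(-1,2,W); sL=30/73, sR=6/5; mL=6/5, mR=-369/365; mL+mR=69/365 → advance +1; mR−mL=-807/365 → turn -1·90°
n=2: pose=(-2,2,N); sL=12/17, sR=60/37; mL=60/37, mR=-954/629; mL+mR=66/629 → advance +1; mR−mL=-1974/629 → turn -1·90°
n=3: pose=(-2,3,E); sL=3, sR=15/26; mL=15/26, mR=-171/52; mL+mR=-141/52 → advance -1; mR−mL=-201/52 → turn -1·90°
n=4: pose=(-3,3,S); sL=12/17, sR=12/29; mL=12/29, mR=-450/493; mL+mR=-246/493 → advance -1; mR−mL=-654/493 → turn -1·90°
n=5: pose=(-3,4,W); sL=6/13, sR=30/29; mL=30/29, mR=-369/377; mL+mR=21/377 → advance +1; mR−mL=-759/377 → turn -1·90°
n=6: pose=(-4,4,N); sL=60/97, sR=12/5; mL=12/5, mR=-882/485; mL+mR=282/485 → advance +1; mR−mL=-2046/485 → turn -1·90°
n=7: pose=(-4,5,E); sL=3, sR=3/4; mL=3/4, mR=-27/8; mL+mR=-21/8 → advance -1; mR−mL=-33/8 → turn -1·90°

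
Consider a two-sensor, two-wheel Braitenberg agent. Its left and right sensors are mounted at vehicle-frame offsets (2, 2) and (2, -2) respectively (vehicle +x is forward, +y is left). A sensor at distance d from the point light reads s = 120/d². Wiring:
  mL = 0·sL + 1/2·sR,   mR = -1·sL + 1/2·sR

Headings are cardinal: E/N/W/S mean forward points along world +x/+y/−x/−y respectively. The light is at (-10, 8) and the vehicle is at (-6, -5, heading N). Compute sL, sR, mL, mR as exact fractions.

left sensor world pos  = (-8, -3); dL² = 125
right sensor world pos = (-4, -3); dR² = 157
sL = 120/125 = 24/25
sR = 120/157 = 120/157
mL = 0·sL + 1/2·sR = 60/157
mR = -1·sL + 1/2·sR = -2268/3925

24/25 120/157 60/157 -2268/3925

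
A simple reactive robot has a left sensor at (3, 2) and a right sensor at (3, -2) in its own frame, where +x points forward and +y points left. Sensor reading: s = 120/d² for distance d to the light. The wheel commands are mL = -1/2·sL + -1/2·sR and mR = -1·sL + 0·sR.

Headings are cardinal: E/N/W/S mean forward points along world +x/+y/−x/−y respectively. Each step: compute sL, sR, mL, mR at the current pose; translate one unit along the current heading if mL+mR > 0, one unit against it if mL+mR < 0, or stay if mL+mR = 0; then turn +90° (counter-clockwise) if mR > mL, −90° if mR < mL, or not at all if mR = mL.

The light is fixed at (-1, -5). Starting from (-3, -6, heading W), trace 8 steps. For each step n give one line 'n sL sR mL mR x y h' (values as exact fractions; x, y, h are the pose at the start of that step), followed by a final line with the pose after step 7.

0 60/17 60/13 -900/221 -60/17 -3 -6 W
1 120/17 24/5 -504/85 -120/17 -2 -6 S
2 6 6 -6 -6 -2 -5 W
3 120/13 120/13 -120/13 -120/13 -1 -5 W
4 15 15 -15 -15 0 -5 W
5 24 24 -24 -24 1 -5 W
6 30 30 -30 -30 2 -5 W
7 24 24 -24 -24 3 -5 W
final 4 -5 W

n=0: pose=(-3,-6,W); sL=60/17, sR=60/13; mL=-900/221, mR=-60/17; mL+mR=-1680/221 → advance -1; mR−mL=120/221 → turn +1·90°
n=1: pose=(-2,-6,S); sL=120/17, sR=24/5; mL=-504/85, mR=-120/17; mL+mR=-1104/85 → advance -1; mR−mL=-96/85 → turn -1·90°
n=2: pose=(-2,-5,W); sL=6, sR=6; mL=-6, mR=-6; mL+mR=-12 → advance -1; mR−mL=0 → turn +0·90°
n=3: pose=(-1,-5,W); sL=120/13, sR=120/13; mL=-120/13, mR=-120/13; mL+mR=-240/13 → advance -1; mR−mL=0 → turn +0·90°
n=4: pose=(0,-5,W); sL=15, sR=15; mL=-15, mR=-15; mL+mR=-30 → advance -1; mR−mL=0 → turn +0·90°
n=5: pose=(1,-5,W); sL=24, sR=24; mL=-24, mR=-24; mL+mR=-48 → advance -1; mR−mL=0 → turn +0·90°
n=6: pose=(2,-5,W); sL=30, sR=30; mL=-30, mR=-30; mL+mR=-60 → advance -1; mR−mL=0 → turn +0·90°
n=7: pose=(3,-5,W); sL=24, sR=24; mL=-24, mR=-24; mL+mR=-48 → advance -1; mR−mL=0 → turn +0·90°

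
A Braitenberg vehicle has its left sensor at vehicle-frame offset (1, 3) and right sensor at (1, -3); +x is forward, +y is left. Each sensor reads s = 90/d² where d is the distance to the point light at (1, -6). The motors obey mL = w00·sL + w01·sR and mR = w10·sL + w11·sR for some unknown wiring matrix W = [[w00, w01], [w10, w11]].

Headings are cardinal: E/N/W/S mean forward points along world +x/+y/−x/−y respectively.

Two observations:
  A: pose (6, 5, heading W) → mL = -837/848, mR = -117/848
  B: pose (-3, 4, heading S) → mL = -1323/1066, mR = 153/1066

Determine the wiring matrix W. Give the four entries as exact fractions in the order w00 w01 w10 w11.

-1/2 -1 -1/2 1

obs A: pose=(6,5,W) → sL=9/8, sR=45/106, mL=-837/848, mR=-117/848
obs B: pose=(-3,4,S) → sL=45/41, sR=9/13, mL=-1323/1066, mR=153/1066
sensor matrix S = [[9/8, 45/106], [45/41, 9/13]]; det S = 70713/225992
solve [mL_A; mL_B] = S·[w00; w01] and [mR_A; mR_B] = S·[w10; w11]:
  w00 = -1/2, w01 = -1, w10 = -1/2, w11 = 1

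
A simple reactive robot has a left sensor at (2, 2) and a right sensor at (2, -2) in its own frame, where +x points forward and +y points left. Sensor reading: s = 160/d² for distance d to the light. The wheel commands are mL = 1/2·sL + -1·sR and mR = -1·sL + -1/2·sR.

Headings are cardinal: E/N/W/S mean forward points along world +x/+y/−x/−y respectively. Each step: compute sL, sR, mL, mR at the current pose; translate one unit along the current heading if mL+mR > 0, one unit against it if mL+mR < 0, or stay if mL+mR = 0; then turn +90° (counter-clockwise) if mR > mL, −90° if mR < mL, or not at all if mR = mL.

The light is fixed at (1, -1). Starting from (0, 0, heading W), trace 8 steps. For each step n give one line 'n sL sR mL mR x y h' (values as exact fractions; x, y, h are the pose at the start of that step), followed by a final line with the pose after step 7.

n=0: pose=(0,0,W); sL=16, sR=80/9; mL=-8/9, mR=-184/9; mL+mR=-64/3 → advance -1; mR−mL=-176/9 → turn -1·90°
n=1: pose=(1,0,N); sL=160/13, sR=160/13; mL=-80/13, mR=-240/13; mL+mR=-320/13 → advance -1; mR−mL=-160/13 → turn -1·90°
n=2: pose=(1,-1,E); sL=20, sR=20; mL=-10, mR=-30; mL+mR=-40 → advance -1; mR−mL=-20 → turn -1·90°
n=3: pose=(0,-1,S); sL=32, sR=160/13; mL=48/13, mR=-496/13; mL+mR=-448/13 → advance -1; mR−mL=-544/13 → turn -1·90°
n=4: pose=(0,0,W); sL=16, sR=80/9; mL=-8/9, mR=-184/9; mL+mR=-64/3 → advance -1; mR−mL=-176/9 → turn -1·90°
n=5: pose=(1,0,N); sL=160/13, sR=160/13; mL=-80/13, mR=-240/13; mL+mR=-320/13 → advance -1; mR−mL=-160/13 → turn -1·90°
n=6: pose=(1,-1,E); sL=20, sR=20; mL=-10, mR=-30; mL+mR=-40 → advance -1; mR−mL=-20 → turn -1·90°
n=7: pose=(0,-1,S); sL=32, sR=160/13; mL=48/13, mR=-496/13; mL+mR=-448/13 → advance -1; mR−mL=-544/13 → turn -1·90°

0 16 80/9 -8/9 -184/9 0 0 W
1 160/13 160/13 -80/13 -240/13 1 0 N
2 20 20 -10 -30 1 -1 E
3 32 160/13 48/13 -496/13 0 -1 S
4 16 80/9 -8/9 -184/9 0 0 W
5 160/13 160/13 -80/13 -240/13 1 0 N
6 20 20 -10 -30 1 -1 E
7 32 160/13 48/13 -496/13 0 -1 S
final 0 0 W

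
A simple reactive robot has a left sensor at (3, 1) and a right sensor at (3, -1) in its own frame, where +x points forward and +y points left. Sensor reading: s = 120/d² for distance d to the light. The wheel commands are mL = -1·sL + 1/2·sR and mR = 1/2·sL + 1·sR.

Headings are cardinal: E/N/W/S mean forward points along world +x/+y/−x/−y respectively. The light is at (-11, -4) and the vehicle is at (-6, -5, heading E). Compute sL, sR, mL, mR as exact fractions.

left sensor world pos  = (-3, -4); dL² = 64
right sensor world pos = (-3, -6); dR² = 68
sL = 120/64 = 15/8
sR = 120/68 = 30/17
mL = -1·sL + 1/2·sR = -135/136
mR = 1/2·sL + 1·sR = 735/272

15/8 30/17 -135/136 735/272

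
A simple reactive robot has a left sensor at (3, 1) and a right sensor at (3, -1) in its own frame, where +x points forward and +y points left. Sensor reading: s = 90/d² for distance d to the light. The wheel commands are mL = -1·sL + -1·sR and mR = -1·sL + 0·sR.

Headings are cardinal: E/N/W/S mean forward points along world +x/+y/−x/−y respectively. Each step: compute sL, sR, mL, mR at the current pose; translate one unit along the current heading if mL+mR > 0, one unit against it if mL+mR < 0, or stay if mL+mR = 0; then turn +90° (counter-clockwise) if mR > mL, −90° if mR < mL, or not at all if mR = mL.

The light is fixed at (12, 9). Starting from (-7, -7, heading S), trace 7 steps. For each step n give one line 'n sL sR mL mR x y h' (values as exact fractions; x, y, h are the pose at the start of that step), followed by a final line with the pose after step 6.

0 18/137 90/761 -26028/104257 -18/137 -7 -7 S
1 45/226 45/256 -10845/28928 -45/226 -7 -6 E
2 2/13 18/101 -436/1313 -2/13 -8 -6 N
3 45/409 45/377 -35370/154193 -45/409 -8 -7 W
4 18/137 90/761 -26028/104257 -18/137 -7 -7 S
5 45/226 45/256 -10845/28928 -45/226 -7 -6 E
6 2/13 18/101 -436/1313 -2/13 -8 -6 N
final -8 -7 W

n=0: pose=(-7,-7,S); sL=18/137, sR=90/761; mL=-26028/104257, mR=-18/137; mL+mR=-39726/104257 → advance -1; mR−mL=90/761 → turn +1·90°
n=1: pose=(-7,-6,E); sL=45/226, sR=45/256; mL=-10845/28928, mR=-45/226; mL+mR=-16605/28928 → advance -1; mR−mL=45/256 → turn +1·90°
n=2: pose=(-8,-6,N); sL=2/13, sR=18/101; mL=-436/1313, mR=-2/13; mL+mR=-638/1313 → advance -1; mR−mL=18/101 → turn +1·90°
n=3: pose=(-8,-7,W); sL=45/409, sR=45/377; mL=-35370/154193, mR=-45/409; mL+mR=-52335/154193 → advance -1; mR−mL=45/377 → turn +1·90°
n=4: pose=(-7,-7,S); sL=18/137, sR=90/761; mL=-26028/104257, mR=-18/137; mL+mR=-39726/104257 → advance -1; mR−mL=90/761 → turn +1·90°
n=5: pose=(-7,-6,E); sL=45/226, sR=45/256; mL=-10845/28928, mR=-45/226; mL+mR=-16605/28928 → advance -1; mR−mL=45/256 → turn +1·90°
n=6: pose=(-8,-6,N); sL=2/13, sR=18/101; mL=-436/1313, mR=-2/13; mL+mR=-638/1313 → advance -1; mR−mL=18/101 → turn +1·90°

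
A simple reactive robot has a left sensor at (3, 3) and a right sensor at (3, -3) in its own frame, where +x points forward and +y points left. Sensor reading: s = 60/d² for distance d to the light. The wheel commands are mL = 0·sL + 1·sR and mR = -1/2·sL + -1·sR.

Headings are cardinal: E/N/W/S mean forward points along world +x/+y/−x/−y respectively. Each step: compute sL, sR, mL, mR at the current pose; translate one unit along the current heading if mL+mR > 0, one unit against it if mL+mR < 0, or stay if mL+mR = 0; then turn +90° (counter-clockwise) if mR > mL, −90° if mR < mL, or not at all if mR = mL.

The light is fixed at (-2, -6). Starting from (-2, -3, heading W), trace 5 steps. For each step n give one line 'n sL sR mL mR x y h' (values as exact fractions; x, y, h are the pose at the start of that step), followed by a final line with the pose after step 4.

0 20/3 4/3 4/3 -14/3 -2 -3 W
1 3/2 15/13 15/13 -99/52 -1 -3 N
2 60/41 60/17 60/17 -2970/697 -1 -4 E
3 6 6 6 -9 -2 -4 S
4 20/3 4/3 4/3 -14/3 -2 -3 W
final -1 -3 N

n=0: pose=(-2,-3,W); sL=20/3, sR=4/3; mL=4/3, mR=-14/3; mL+mR=-10/3 → advance -1; mR−mL=-6 → turn -1·90°
n=1: pose=(-1,-3,N); sL=3/2, sR=15/13; mL=15/13, mR=-99/52; mL+mR=-3/4 → advance -1; mR−mL=-159/52 → turn -1·90°
n=2: pose=(-1,-4,E); sL=60/41, sR=60/17; mL=60/17, mR=-2970/697; mL+mR=-30/41 → advance -1; mR−mL=-5430/697 → turn -1·90°
n=3: pose=(-2,-4,S); sL=6, sR=6; mL=6, mR=-9; mL+mR=-3 → advance -1; mR−mL=-15 → turn -1·90°
n=4: pose=(-2,-3,W); sL=20/3, sR=4/3; mL=4/3, mR=-14/3; mL+mR=-10/3 → advance -1; mR−mL=-6 → turn -1·90°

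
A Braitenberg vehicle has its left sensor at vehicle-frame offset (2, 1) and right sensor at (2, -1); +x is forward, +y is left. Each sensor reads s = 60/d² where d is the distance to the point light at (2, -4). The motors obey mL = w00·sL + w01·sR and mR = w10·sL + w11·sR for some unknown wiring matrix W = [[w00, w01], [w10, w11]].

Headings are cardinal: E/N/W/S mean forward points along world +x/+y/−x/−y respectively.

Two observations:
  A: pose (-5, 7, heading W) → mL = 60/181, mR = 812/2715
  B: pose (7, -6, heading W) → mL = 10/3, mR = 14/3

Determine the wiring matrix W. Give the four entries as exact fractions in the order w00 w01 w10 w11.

obs A: pose=(-5,7,W) → sL=60/181, sR=4/15, mL=60/181, mR=812/2715
obs B: pose=(7,-6,W) → sL=10/3, sR=6, mL=10/3, mR=14/3
sensor matrix S = [[60/181, 4/15], [10/3, 6]]; det S = 1792/1629
solve [mL_A; mL_B] = S·[w00; w01] and [mR_A; mR_B] = S·[w10; w11]:
  w00 = 1, w01 = 0, w10 = 1/2, w11 = 1/2

1 0 1/2 1/2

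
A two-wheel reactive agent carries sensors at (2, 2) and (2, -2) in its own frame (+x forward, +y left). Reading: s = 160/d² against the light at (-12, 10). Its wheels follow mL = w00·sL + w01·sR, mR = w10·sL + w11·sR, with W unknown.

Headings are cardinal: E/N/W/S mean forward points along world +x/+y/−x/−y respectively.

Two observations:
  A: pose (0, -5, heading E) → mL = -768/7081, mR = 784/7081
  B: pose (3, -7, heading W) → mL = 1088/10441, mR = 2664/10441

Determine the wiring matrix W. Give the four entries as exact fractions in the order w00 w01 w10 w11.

obs A: pose=(0,-5,E) → sL=32/73, sR=32/97, mL=-768/7081, mR=784/7081
obs B: pose=(3,-7,W) → sL=16/53, sR=80/197, mL=1088/10441, mR=2664/10441
sensor matrix S = [[32/73, 32/97], [16/53, 80/197]]; det S = 5797888/73932721
solve [mL_A; mL_B] = S·[w00; w01] and [mR_A; mR_B] = S·[w10; w11]:
  w00 = -1, w01 = 1, w10 = -1/2, w11 = 1

-1 1 -1/2 1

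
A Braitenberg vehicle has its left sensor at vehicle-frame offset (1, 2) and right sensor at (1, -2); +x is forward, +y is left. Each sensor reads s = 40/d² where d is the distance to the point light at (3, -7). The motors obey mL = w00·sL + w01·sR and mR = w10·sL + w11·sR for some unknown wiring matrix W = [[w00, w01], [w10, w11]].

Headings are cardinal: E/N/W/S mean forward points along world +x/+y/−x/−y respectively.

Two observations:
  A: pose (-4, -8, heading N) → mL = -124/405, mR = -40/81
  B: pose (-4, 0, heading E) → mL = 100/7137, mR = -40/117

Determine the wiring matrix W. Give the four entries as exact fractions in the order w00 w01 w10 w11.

obs A: pose=(-4,-8,N) → sL=40/81, sR=8/5, mL=-124/405, mR=-40/81
obs B: pose=(-4,0,E) → sL=40/117, sR=40/61, mL=100/7137, mR=-40/117
sensor matrix S = [[40/81, 8/5], [40/117, 40/61]]; det S = -14336/64233
solve [mL_A; mL_B] = S·[w00; w01] and [mR_A; mR_B] = S·[w10; w11]:
  w00 = 1, w01 = -1/2, w10 = -1, w11 = 0

1 -1/2 -1 0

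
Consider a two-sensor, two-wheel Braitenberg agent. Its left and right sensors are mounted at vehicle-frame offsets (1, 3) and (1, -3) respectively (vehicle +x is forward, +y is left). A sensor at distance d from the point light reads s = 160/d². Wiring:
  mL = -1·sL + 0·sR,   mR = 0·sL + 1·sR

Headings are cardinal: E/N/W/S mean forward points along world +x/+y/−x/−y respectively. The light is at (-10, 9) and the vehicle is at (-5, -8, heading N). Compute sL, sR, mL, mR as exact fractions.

8/13 1/2 -8/13 1/2

left sensor world pos  = (-8, -7); dL² = 260
right sensor world pos = (-2, -7); dR² = 320
sL = 160/260 = 8/13
sR = 160/320 = 1/2
mL = -1·sL + 0·sR = -8/13
mR = 0·sL + 1·sR = 1/2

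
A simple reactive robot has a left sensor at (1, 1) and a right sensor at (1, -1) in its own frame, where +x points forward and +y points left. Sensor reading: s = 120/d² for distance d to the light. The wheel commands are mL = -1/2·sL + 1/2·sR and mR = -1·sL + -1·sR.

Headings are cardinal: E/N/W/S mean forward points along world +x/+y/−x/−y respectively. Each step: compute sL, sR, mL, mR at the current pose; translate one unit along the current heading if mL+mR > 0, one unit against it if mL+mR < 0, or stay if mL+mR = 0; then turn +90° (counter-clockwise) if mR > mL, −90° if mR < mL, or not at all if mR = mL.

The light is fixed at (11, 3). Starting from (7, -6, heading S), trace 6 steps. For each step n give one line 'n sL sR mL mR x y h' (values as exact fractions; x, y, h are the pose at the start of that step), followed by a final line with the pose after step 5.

n=0: pose=(7,-6,S); sL=120/109, sR=24/25; mL=-192/2725, mR=-5616/2725; mL+mR=-5808/2725 → advance -1; mR−mL=-5424/2725 → turn -1·90°
n=1: pose=(7,-5,W); sL=60/53, sR=60/37; mL=480/1961, mR=-5400/1961; mL+mR=-4920/1961 → advance -1; mR−mL=-5880/1961 → turn -1·90°
n=2: pose=(8,-5,N); sL=24/13, sR=120/53; mL=144/689, mR=-2832/689; mL+mR=-2688/689 → advance -1; mR−mL=-2976/689 → turn -1·90°
n=3: pose=(8,-6,E); sL=30/17, sR=15/13; mL=-135/442, mR=-645/221; mL+mR=-1425/442 → advance -1; mR−mL=-1155/442 → turn -1·90°
n=4: pose=(7,-6,S); sL=120/109, sR=24/25; mL=-192/2725, mR=-5616/2725; mL+mR=-5808/2725 → advance -1; mR−mL=-5424/2725 → turn -1·90°
n=5: pose=(7,-5,W); sL=60/53, sR=60/37; mL=480/1961, mR=-5400/1961; mL+mR=-4920/1961 → advance -1; mR−mL=-5880/1961 → turn -1·90°

0 120/109 24/25 -192/2725 -5616/2725 7 -6 S
1 60/53 60/37 480/1961 -5400/1961 7 -5 W
2 24/13 120/53 144/689 -2832/689 8 -5 N
3 30/17 15/13 -135/442 -645/221 8 -6 E
4 120/109 24/25 -192/2725 -5616/2725 7 -6 S
5 60/53 60/37 480/1961 -5400/1961 7 -5 W
final 8 -5 N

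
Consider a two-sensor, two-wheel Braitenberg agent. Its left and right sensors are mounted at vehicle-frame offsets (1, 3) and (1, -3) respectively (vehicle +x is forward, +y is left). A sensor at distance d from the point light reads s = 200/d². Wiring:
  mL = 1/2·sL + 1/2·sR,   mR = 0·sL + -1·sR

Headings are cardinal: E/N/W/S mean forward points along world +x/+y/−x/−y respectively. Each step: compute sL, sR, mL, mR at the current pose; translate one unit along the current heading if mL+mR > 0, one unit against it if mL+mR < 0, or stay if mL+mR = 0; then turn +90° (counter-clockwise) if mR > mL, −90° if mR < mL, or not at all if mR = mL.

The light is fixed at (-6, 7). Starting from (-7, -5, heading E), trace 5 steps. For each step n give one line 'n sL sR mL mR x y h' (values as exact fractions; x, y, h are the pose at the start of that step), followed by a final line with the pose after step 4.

n=0: pose=(-7,-5,E); sL=200/81, sR=8/9; mL=136/81, mR=-8/9; mL+mR=64/81 → advance +1; mR−mL=-208/81 → turn -1·90°
n=1: pose=(-6,-5,S); sL=100/89, sR=100/89; mL=100/89, mR=-100/89; mL+mR=0 → advance +0; mR−mL=-200/89 → turn -1·90°
n=2: pose=(-6,-5,W); sL=100/113, sR=100/41; mL=7700/4633, mR=-100/41; mL+mR=-3600/4633 → advance -1; mR−mL=-19000/4633 → turn -1·90°
n=3: pose=(-5,-5,N); sL=8/5, sR=200/137; mL=1048/685, mR=-200/137; mL+mR=48/685 → advance +1; mR−mL=-2048/685 → turn -1·90°
n=4: pose=(-5,-4,E); sL=50/17, sR=1; mL=67/34, mR=-1; mL+mR=33/34 → advance +1; mR−mL=-101/34 → turn -1·90°

0 200/81 8/9 136/81 -8/9 -7 -5 E
1 100/89 100/89 100/89 -100/89 -6 -5 S
2 100/113 100/41 7700/4633 -100/41 -6 -5 W
3 8/5 200/137 1048/685 -200/137 -5 -5 N
4 50/17 1 67/34 -1 -5 -4 E
final -4 -4 S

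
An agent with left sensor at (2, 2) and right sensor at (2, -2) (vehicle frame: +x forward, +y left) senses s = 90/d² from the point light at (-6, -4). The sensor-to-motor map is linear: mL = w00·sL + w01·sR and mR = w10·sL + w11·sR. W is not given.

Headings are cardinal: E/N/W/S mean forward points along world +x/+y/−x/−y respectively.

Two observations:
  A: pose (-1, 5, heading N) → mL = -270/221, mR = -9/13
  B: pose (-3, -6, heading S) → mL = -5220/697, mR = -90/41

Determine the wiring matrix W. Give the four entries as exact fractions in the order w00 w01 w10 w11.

-1 -1 -1 0

obs A: pose=(-1,5,N) → sL=9/13, sR=9/17, mL=-270/221, mR=-9/13
obs B: pose=(-3,-6,S) → sL=90/41, sR=90/17, mL=-5220/697, mR=-90/41
sensor matrix S = [[9/13, 9/17], [90/41, 90/17]]; det S = 22680/9061
solve [mL_A; mL_B] = S·[w00; w01] and [mR_A; mR_B] = S·[w10; w11]:
  w00 = -1, w01 = -1, w10 = -1, w11 = 0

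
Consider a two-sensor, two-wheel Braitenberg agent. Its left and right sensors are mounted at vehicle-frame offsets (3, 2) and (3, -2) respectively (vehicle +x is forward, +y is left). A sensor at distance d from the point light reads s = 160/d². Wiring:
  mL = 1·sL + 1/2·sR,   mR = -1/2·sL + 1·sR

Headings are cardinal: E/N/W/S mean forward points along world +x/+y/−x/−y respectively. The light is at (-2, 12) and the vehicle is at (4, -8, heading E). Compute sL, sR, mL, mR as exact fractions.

left sensor world pos  = (7, -6); dL² = 405
right sensor world pos = (7, -10); dR² = 565
sL = 160/405 = 32/81
sR = 160/565 = 32/113
mL = 1·sL + 1/2·sR = 4912/9153
mR = -1/2·sL + 1·sR = 784/9153

32/81 32/113 4912/9153 784/9153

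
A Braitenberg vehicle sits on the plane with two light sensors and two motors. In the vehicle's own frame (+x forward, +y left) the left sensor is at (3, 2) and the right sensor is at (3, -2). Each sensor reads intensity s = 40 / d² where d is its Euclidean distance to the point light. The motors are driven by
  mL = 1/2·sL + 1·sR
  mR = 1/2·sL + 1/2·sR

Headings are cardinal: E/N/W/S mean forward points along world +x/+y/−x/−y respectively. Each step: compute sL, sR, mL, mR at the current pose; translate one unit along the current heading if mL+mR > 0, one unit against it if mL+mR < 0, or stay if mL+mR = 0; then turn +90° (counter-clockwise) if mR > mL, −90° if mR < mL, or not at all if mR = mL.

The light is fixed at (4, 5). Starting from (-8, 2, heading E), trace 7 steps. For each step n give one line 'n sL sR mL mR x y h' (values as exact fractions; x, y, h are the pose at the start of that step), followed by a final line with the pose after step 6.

n=0: pose=(-8,2,E); sL=20/41, sR=20/53; mL=1350/2173, mR=940/2173; mL+mR=2290/2173 → advance +1; mR−mL=-10/53 → turn -1·90°
n=1: pose=(-7,2,S); sL=40/117, sR=8/41; mL=1756/4797, mR=1288/4797; mL+mR=3044/4797 → advance +1; mR−mL=-4/41 → turn -1·90°
n=2: pose=(-7,1,W); sL=5/29, sR=1/5; mL=83/290, mR=27/145; mL+mR=137/290 → advance +1; mR−mL=-1/10 → turn -1·90°
n=3: pose=(-8,1,N); sL=40/197, sR=40/101; mL=9900/19897, mR=5960/19897; mL+mR=15860/19897 → advance +1; mR−mL=-20/101 → turn -1·90°
n=4: pose=(-8,2,E); sL=20/41, sR=20/53; mL=1350/2173, mR=940/2173; mL+mR=2290/2173 → advance +1; mR−mL=-10/53 → turn -1·90°
n=5: pose=(-7,2,S); sL=40/117, sR=8/41; mL=1756/4797, mR=1288/4797; mL+mR=3044/4797 → advance +1; mR−mL=-4/41 → turn -1·90°
n=6: pose=(-7,1,W); sL=5/29, sR=1/5; mL=83/290, mR=27/145; mL+mR=137/290 → advance +1; mR−mL=-1/10 → turn -1·90°

0 20/41 20/53 1350/2173 940/2173 -8 2 E
1 40/117 8/41 1756/4797 1288/4797 -7 2 S
2 5/29 1/5 83/290 27/145 -7 1 W
3 40/197 40/101 9900/19897 5960/19897 -8 1 N
4 20/41 20/53 1350/2173 940/2173 -8 2 E
5 40/117 8/41 1756/4797 1288/4797 -7 2 S
6 5/29 1/5 83/290 27/145 -7 1 W
final -8 1 N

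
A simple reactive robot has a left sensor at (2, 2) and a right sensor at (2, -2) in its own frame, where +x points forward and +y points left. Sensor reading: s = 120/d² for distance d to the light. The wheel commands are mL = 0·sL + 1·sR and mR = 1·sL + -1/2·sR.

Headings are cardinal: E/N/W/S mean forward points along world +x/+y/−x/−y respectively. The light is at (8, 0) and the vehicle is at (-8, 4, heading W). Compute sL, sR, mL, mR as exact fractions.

15/41 1/3 1/3 49/246

left sensor world pos  = (-10, 2); dL² = 328
right sensor world pos = (-10, 6); dR² = 360
sL = 120/328 = 15/41
sR = 120/360 = 1/3
mL = 0·sL + 1·sR = 1/3
mR = 1·sL + -1/2·sR = 49/246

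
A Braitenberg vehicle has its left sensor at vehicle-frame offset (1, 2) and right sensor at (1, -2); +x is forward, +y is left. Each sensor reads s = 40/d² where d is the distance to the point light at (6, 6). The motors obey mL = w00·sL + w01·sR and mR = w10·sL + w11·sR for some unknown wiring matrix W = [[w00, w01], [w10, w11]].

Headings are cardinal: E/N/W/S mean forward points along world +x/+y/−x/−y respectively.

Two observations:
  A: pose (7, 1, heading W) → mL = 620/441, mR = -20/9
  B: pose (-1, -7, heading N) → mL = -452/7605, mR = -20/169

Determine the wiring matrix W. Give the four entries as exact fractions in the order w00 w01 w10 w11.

-1 1/2 0 -1/2

obs A: pose=(7,1,W) → sL=40/49, sR=40/9, mL=620/441, mR=-20/9
obs B: pose=(-1,-7,N) → sL=8/45, sR=40/169, mL=-452/7605, mR=-20/169
sensor matrix S = [[40/49, 40/9], [8/45, 40/169]]; det S = -400384/670761
solve [mL_A; mL_B] = S·[w00; w01] and [mR_A; mR_B] = S·[w10; w11]:
  w00 = -1, w01 = 1/2, w10 = 0, w11 = -1/2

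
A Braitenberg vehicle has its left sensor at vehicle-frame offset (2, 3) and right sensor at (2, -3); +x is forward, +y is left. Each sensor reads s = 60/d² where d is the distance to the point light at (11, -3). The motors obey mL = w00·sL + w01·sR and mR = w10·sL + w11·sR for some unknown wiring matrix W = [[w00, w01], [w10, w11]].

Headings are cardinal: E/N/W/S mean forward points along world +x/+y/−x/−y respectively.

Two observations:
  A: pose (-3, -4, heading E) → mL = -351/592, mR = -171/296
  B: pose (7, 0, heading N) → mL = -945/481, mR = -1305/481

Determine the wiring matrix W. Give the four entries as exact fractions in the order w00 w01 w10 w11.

obs A: pose=(-3,-4,E) → sL=15/37, sR=3/8, mL=-351/592, mR=-171/296
obs B: pose=(7,0,N) → sL=30/37, sR=30/13, mL=-945/481, mR=-1305/481
sensor matrix S = [[15/37, 3/8], [30/37, 30/13]]; det S = 1215/1924
solve [mL_A; mL_B] = S·[w00; w01] and [mR_A; mR_B] = S·[w10; w11]:
  w00 = -1, w01 = -1/2, w10 = -1/2, w11 = -1

-1 -1/2 -1/2 -1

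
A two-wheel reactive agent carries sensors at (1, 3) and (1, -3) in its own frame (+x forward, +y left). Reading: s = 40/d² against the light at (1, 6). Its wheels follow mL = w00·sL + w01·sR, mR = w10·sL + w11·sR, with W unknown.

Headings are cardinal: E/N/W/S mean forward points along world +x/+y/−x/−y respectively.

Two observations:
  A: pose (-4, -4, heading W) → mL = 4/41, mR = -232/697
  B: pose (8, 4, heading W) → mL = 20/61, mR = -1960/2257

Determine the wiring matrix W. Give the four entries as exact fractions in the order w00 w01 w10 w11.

1/2 0 -1/2 -1/2

obs A: pose=(-4,-4,W) → sL=8/41, sR=8/17, mL=4/41, mR=-232/697
obs B: pose=(8,4,W) → sL=40/61, sR=40/37, mL=20/61, mR=-1960/2257
sensor matrix S = [[8/41, 8/17], [40/61, 40/37]]; det S = -153600/1573129
solve [mL_A; mL_B] = S·[w00; w01] and [mR_A; mR_B] = S·[w10; w11]:
  w00 = 1/2, w01 = 0, w10 = -1/2, w11 = -1/2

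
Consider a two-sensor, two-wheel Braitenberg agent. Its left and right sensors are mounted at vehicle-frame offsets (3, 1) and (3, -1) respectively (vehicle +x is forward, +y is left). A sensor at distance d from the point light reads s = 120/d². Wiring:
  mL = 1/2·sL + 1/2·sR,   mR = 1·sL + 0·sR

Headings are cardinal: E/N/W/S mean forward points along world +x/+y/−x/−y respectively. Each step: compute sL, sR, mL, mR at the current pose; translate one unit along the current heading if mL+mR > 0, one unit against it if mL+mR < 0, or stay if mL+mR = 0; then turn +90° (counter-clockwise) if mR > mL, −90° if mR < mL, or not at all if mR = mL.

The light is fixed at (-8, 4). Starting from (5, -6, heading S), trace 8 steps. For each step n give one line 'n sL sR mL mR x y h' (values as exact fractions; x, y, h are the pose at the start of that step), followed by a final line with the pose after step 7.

n=0: pose=(5,-6,S); sL=24/73, sR=120/313; mL=8136/22849, mR=24/73; mL+mR=15648/22849 → advance +1; mR−mL=-624/22849 → turn -1·90°
n=1: pose=(5,-7,W); sL=30/61, sR=3/5; mL=333/610, mR=30/61; mL+mR=633/610 → advance +1; mR−mL=-33/610 → turn -1·90°
n=2: pose=(4,-7,N); sL=24/37, sR=120/233; mL=5016/8621, mR=24/37; mL+mR=10608/8621 → advance +1; mR−mL=576/8621 → turn +1·90°
n=3: pose=(4,-6,W); sL=60/101, sR=20/27; mL=1820/2727, mR=60/101; mL+mR=3440/2727 → advance +1; mR−mL=-200/2727 → turn -1·90°
n=4: pose=(3,-6,N); sL=120/149, sR=120/193; mL=20520/28757, mR=120/149; mL+mR=43680/28757 → advance +1; mR−mL=2640/28757 → turn +1·90°
n=5: pose=(3,-5,W); sL=30/41, sR=15/16; mL=1095/1312, mR=30/41; mL+mR=2055/1312 → advance +1; mR−mL=-135/1312 → turn -1·90°
n=6: pose=(2,-5,N); sL=40/39, sR=120/157; mL=5480/6123, mR=40/39; mL+mR=3920/2041 → advance +1; mR−mL=800/6123 → turn +1·90°
n=7: pose=(2,-4,W); sL=12/13, sR=60/49; mL=684/637, mR=12/13; mL+mR=1272/637 → advance +1; mR−mL=-96/637 → turn -1·90°

0 24/73 120/313 8136/22849 24/73 5 -6 S
1 30/61 3/5 333/610 30/61 5 -7 W
2 24/37 120/233 5016/8621 24/37 4 -7 N
3 60/101 20/27 1820/2727 60/101 4 -6 W
4 120/149 120/193 20520/28757 120/149 3 -6 N
5 30/41 15/16 1095/1312 30/41 3 -5 W
6 40/39 120/157 5480/6123 40/39 2 -5 N
7 12/13 60/49 684/637 12/13 2 -4 W
final 1 -4 N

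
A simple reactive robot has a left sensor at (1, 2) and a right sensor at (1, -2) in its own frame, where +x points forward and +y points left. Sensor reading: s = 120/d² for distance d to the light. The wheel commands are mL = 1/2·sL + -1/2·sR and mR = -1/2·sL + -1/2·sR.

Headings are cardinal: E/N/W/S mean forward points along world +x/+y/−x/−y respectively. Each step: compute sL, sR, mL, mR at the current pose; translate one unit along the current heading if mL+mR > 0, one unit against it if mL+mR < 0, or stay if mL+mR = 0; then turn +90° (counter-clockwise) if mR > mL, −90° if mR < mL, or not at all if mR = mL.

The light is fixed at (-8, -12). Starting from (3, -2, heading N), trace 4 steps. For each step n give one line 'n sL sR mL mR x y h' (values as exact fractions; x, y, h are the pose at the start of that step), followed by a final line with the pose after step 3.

n=0: pose=(3,-2,N); sL=60/101, sR=12/29; mL=264/2929, mR=-1476/2929; mL+mR=-12/29 → advance -1; mR−mL=-60/101 → turn -1·90°
n=1: pose=(3,-3,E); sL=24/53, sR=120/193; mL=-864/10229, mR=-5496/10229; mL+mR=-120/193 → advance -1; mR−mL=-24/53 → turn -1·90°
n=2: pose=(2,-3,S); sL=15/26, sR=15/16; mL=-75/416, mR=-315/416; mL+mR=-15/16 → advance -1; mR−mL=-15/26 → turn -1·90°
n=3: pose=(2,-2,W); sL=24/29, sR=8/15; mL=64/435, mR=-296/435; mL+mR=-8/15 → advance -1; mR−mL=-24/29 → turn -1·90°

0 60/101 12/29 264/2929 -1476/2929 3 -2 N
1 24/53 120/193 -864/10229 -5496/10229 3 -3 E
2 15/26 15/16 -75/416 -315/416 2 -3 S
3 24/29 8/15 64/435 -296/435 2 -2 W
final 3 -2 N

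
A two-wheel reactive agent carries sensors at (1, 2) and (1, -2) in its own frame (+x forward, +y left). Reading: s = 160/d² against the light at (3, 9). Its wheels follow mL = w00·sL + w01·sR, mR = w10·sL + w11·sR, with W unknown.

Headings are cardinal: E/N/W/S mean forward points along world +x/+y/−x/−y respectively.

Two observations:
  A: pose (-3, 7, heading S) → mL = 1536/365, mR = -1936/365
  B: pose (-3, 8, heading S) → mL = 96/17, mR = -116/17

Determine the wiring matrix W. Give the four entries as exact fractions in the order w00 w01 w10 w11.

1 -1 -1 1/2

obs A: pose=(-3,7,S) → sL=32/5, sR=160/73, mL=1536/365, mR=-1936/365
obs B: pose=(-3,8,S) → sL=8, sR=40/17, mL=96/17, mR=-116/17
sensor matrix S = [[32/5, 160/73], [8, 40/17]]; det S = -3072/1241
solve [mL_A; mL_B] = S·[w00; w01] and [mR_A; mR_B] = S·[w10; w11]:
  w00 = 1, w01 = -1, w10 = -1, w11 = 1/2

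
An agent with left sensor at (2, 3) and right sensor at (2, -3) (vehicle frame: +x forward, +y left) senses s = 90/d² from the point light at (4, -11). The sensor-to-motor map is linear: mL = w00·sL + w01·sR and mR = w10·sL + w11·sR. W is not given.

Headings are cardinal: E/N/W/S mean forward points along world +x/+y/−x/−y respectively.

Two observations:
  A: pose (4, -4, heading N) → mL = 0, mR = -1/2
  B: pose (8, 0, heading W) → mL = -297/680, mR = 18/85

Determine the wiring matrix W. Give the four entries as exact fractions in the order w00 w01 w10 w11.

-1/2 1/2 1/2 -1

obs A: pose=(4,-4,N) → sL=1, sR=1, mL=0, mR=-1/2
obs B: pose=(8,0,W) → sL=45/34, sR=9/20, mL=-297/680, mR=18/85
sensor matrix S = [[1, 1], [45/34, 9/20]]; det S = -297/340
solve [mL_A; mL_B] = S·[w00; w01] and [mR_A; mR_B] = S·[w10; w11]:
  w00 = -1/2, w01 = 1/2, w10 = 1/2, w11 = -1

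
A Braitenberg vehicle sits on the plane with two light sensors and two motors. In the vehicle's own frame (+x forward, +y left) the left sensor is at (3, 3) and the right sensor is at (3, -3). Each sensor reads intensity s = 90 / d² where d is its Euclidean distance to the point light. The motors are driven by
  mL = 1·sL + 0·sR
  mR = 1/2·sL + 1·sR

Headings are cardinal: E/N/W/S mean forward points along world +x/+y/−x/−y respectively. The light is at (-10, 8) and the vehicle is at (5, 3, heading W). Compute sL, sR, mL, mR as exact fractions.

left sensor world pos  = (2, 0); dL² = 208
right sensor world pos = (2, 6); dR² = 148
sL = 90/208 = 45/104
sR = 90/148 = 45/74
mL = 1·sL + 0·sR = 45/104
mR = 1/2·sL + 1·sR = 6345/7696

45/104 45/74 45/104 6345/7696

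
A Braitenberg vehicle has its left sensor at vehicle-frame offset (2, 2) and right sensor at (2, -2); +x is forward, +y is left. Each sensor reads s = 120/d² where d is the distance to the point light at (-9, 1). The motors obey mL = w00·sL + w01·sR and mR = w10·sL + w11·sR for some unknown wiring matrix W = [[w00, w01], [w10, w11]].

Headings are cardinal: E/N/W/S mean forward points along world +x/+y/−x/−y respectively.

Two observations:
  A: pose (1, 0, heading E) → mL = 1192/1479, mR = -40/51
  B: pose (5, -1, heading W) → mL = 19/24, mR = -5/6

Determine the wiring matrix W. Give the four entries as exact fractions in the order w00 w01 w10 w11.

1/2 1/2 0 -1

obs A: pose=(1,0,E) → sL=24/29, sR=40/51, mL=1192/1479, mR=-40/51
obs B: pose=(5,-1,W) → sL=3/4, sR=5/6, mL=19/24, mR=-5/6
sensor matrix S = [[24/29, 40/51], [3/4, 5/6]]; det S = 50/493
solve [mL_A; mL_B] = S·[w00; w01] and [mR_A; mR_B] = S·[w10; w11]:
  w00 = 1/2, w01 = 1/2, w10 = 0, w11 = -1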